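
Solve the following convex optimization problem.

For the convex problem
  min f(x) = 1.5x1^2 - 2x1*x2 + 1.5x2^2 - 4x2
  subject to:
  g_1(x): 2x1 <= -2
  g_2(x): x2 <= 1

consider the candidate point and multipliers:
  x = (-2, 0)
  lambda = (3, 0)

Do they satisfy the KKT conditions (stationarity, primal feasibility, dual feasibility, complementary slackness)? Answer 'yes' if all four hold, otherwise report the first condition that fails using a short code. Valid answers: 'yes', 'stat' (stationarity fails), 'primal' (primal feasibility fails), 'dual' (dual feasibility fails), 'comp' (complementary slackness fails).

Gradient of f: grad f(x) = Q x + c = (-6, 0)
Constraint values g_i(x) = a_i^T x - b_i:
  g_1((-2, 0)) = -2
  g_2((-2, 0)) = -1
Stationarity residual: grad f(x) + sum_i lambda_i a_i = (0, 0)
  -> stationarity OK
Primal feasibility (all g_i <= 0): OK
Dual feasibility (all lambda_i >= 0): OK
Complementary slackness (lambda_i * g_i(x) = 0 for all i): FAILS

Verdict: the first failing condition is complementary_slackness -> comp.

comp


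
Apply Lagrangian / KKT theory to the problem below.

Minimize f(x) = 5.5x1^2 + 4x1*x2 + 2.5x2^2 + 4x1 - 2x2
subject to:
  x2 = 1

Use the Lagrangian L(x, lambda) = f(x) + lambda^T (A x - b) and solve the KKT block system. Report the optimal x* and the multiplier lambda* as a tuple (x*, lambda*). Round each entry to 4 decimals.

Form the Lagrangian:
  L(x, lambda) = (1/2) x^T Q x + c^T x + lambda^T (A x - b)
Stationarity (grad_x L = 0): Q x + c + A^T lambda = 0.
Primal feasibility: A x = b.

This gives the KKT block system:
  [ Q   A^T ] [ x     ]   [-c ]
  [ A    0  ] [ lambda ] = [ b ]

Solving the linear system:
  x*      = (-0.7273, 1)
  lambda* = (-0.0909)
  f(x*)   = -2.4091

x* = (-0.7273, 1), lambda* = (-0.0909)


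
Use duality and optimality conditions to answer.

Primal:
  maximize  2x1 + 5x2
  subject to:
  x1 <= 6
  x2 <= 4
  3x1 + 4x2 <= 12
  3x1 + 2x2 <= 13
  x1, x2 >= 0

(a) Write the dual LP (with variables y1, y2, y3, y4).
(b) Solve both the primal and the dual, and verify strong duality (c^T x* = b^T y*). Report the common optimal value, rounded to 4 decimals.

The standard primal-dual pair for 'max c^T x s.t. A x <= b, x >= 0' is:
  Dual:  min b^T y  s.t.  A^T y >= c,  y >= 0.

So the dual LP is:
  minimize  6y1 + 4y2 + 12y3 + 13y4
  subject to:
    y1 + 3y3 + 3y4 >= 2
    y2 + 4y3 + 2y4 >= 5
    y1, y2, y3, y4 >= 0

Solving the primal: x* = (0, 3).
  primal value c^T x* = 15.
Solving the dual: y* = (0, 0, 1.25, 0).
  dual value b^T y* = 15.
Strong duality: c^T x* = b^T y*. Confirmed.

15


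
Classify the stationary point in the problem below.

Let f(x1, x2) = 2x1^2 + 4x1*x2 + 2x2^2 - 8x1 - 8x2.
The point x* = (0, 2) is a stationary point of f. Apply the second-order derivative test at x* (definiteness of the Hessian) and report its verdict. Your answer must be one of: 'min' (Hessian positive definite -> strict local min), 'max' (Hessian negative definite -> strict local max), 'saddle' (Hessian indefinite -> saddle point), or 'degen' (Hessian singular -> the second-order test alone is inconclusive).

Compute the Hessian H = grad^2 f:
  H = [[4, 4], [4, 4]]
Verify stationarity: grad f(x*) = H x* + g = (0, 0).
Eigenvalues of H: 0, 8.
H has a zero eigenvalue (singular; positive semidefinite but not definite), so H is neither positive definite, negative definite, nor indefinite. The second-order test alone is inconclusive -> degen.
(Indeed, f is constant along the null direction of H through x*, so x* is not a strict local extremum.)

degen


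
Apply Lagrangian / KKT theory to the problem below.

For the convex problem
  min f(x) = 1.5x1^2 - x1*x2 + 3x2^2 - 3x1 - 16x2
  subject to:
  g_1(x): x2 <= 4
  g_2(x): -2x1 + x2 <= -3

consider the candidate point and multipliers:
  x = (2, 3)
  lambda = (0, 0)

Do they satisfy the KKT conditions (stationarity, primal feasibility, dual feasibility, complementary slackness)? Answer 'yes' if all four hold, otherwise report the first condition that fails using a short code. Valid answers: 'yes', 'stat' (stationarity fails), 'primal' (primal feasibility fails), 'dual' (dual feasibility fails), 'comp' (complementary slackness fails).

Gradient of f: grad f(x) = Q x + c = (0, 0)
Constraint values g_i(x) = a_i^T x - b_i:
  g_1((2, 3)) = -1
  g_2((2, 3)) = 2
Stationarity residual: grad f(x) + sum_i lambda_i a_i = (0, 0)
  -> stationarity OK
Primal feasibility (all g_i <= 0): FAILS
Dual feasibility (all lambda_i >= 0): OK
Complementary slackness (lambda_i * g_i(x) = 0 for all i): OK

Verdict: the first failing condition is primal_feasibility -> primal.

primal


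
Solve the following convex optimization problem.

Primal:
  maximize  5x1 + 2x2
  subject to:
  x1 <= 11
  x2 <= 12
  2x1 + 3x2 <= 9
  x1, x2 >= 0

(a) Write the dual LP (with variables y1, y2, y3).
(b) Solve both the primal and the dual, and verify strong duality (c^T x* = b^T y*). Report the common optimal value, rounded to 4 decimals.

The standard primal-dual pair for 'max c^T x s.t. A x <= b, x >= 0' is:
  Dual:  min b^T y  s.t.  A^T y >= c,  y >= 0.

So the dual LP is:
  minimize  11y1 + 12y2 + 9y3
  subject to:
    y1 + 2y3 >= 5
    y2 + 3y3 >= 2
    y1, y2, y3 >= 0

Solving the primal: x* = (4.5, 0).
  primal value c^T x* = 22.5.
Solving the dual: y* = (0, 0, 2.5).
  dual value b^T y* = 22.5.
Strong duality: c^T x* = b^T y*. Confirmed.

22.5


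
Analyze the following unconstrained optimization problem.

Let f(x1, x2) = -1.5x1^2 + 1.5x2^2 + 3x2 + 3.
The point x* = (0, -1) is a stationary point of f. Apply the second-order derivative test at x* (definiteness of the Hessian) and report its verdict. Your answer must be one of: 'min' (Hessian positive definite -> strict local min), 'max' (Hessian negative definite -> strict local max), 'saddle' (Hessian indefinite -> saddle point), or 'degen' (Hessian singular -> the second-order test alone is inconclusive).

Compute the Hessian H = grad^2 f:
  H = [[-3, 0], [0, 3]]
Verify stationarity: grad f(x*) = H x* + g = (0, 0).
Eigenvalues of H: -3, 3.
Eigenvalues have mixed signs, so H is indefinite -> x* is a saddle point.

saddle


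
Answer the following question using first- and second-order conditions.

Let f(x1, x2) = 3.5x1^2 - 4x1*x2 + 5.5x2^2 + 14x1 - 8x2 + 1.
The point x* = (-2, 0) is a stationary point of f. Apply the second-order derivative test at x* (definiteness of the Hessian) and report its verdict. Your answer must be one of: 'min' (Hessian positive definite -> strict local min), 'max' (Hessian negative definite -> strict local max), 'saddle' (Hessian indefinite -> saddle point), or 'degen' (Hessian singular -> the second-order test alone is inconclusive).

Compute the Hessian H = grad^2 f:
  H = [[7, -4], [-4, 11]]
Verify stationarity: grad f(x*) = H x* + g = (0, 0).
Eigenvalues of H: 4.5279, 13.4721.
Both eigenvalues > 0, so H is positive definite -> x* is a strict local min.

min


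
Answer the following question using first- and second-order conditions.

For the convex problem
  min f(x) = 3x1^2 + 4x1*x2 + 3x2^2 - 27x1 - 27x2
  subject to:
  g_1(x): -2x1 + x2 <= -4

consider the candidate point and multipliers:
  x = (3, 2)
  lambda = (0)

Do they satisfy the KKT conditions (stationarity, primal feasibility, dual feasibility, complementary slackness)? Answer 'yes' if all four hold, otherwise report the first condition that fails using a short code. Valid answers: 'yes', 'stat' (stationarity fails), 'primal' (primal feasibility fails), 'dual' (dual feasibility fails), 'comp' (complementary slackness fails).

Gradient of f: grad f(x) = Q x + c = (-1, -3)
Constraint values g_i(x) = a_i^T x - b_i:
  g_1((3, 2)) = 0
Stationarity residual: grad f(x) + sum_i lambda_i a_i = (-1, -3)
  -> stationarity FAILS
Primal feasibility (all g_i <= 0): OK
Dual feasibility (all lambda_i >= 0): OK
Complementary slackness (lambda_i * g_i(x) = 0 for all i): OK

Verdict: the first failing condition is stationarity -> stat.

stat


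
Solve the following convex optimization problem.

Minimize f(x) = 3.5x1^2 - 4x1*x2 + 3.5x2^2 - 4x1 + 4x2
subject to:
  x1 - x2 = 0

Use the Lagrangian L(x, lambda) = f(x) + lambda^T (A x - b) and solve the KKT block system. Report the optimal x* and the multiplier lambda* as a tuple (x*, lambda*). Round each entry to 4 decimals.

Form the Lagrangian:
  L(x, lambda) = (1/2) x^T Q x + c^T x + lambda^T (A x - b)
Stationarity (grad_x L = 0): Q x + c + A^T lambda = 0.
Primal feasibility: A x = b.

This gives the KKT block system:
  [ Q   A^T ] [ x     ]   [-c ]
  [ A    0  ] [ lambda ] = [ b ]

Solving the linear system:
  x*      = (0, 0)
  lambda* = (4)
  f(x*)   = 0

x* = (0, 0), lambda* = (4)


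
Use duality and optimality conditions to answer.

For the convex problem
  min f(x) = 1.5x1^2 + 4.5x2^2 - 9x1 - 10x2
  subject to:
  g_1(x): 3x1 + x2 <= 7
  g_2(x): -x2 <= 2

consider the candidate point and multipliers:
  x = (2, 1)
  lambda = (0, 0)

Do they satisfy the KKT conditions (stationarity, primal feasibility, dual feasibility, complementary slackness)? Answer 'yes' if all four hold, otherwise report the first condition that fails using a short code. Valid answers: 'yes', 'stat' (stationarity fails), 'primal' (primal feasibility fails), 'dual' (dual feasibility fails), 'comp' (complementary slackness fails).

Gradient of f: grad f(x) = Q x + c = (-3, -1)
Constraint values g_i(x) = a_i^T x - b_i:
  g_1((2, 1)) = 0
  g_2((2, 1)) = -3
Stationarity residual: grad f(x) + sum_i lambda_i a_i = (-3, -1)
  -> stationarity FAILS
Primal feasibility (all g_i <= 0): OK
Dual feasibility (all lambda_i >= 0): OK
Complementary slackness (lambda_i * g_i(x) = 0 for all i): OK

Verdict: the first failing condition is stationarity -> stat.

stat


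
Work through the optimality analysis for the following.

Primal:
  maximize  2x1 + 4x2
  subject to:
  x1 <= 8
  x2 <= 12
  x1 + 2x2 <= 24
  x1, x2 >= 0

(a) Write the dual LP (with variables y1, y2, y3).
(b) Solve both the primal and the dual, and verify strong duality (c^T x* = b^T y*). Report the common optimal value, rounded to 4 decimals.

The standard primal-dual pair for 'max c^T x s.t. A x <= b, x >= 0' is:
  Dual:  min b^T y  s.t.  A^T y >= c,  y >= 0.

So the dual LP is:
  minimize  8y1 + 12y2 + 24y3
  subject to:
    y1 + y3 >= 2
    y2 + 2y3 >= 4
    y1, y2, y3 >= 0

Solving the primal: x* = (0, 12).
  primal value c^T x* = 48.
Solving the dual: y* = (0, 0, 2).
  dual value b^T y* = 48.
Strong duality: c^T x* = b^T y*. Confirmed.

48


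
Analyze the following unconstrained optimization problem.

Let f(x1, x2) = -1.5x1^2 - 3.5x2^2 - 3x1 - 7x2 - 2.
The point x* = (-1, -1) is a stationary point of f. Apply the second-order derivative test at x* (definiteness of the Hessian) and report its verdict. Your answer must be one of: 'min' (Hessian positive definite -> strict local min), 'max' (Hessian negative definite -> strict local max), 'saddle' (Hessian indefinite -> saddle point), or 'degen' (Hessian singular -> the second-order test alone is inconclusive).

Compute the Hessian H = grad^2 f:
  H = [[-3, 0], [0, -7]]
Verify stationarity: grad f(x*) = H x* + g = (0, 0).
Eigenvalues of H: -7, -3.
Both eigenvalues < 0, so H is negative definite -> x* is a strict local max.

max


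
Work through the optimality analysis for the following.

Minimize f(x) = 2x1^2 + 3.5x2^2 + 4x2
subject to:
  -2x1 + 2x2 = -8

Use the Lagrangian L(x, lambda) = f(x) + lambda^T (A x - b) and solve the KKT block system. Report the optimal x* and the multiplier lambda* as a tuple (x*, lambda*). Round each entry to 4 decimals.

Form the Lagrangian:
  L(x, lambda) = (1/2) x^T Q x + c^T x + lambda^T (A x - b)
Stationarity (grad_x L = 0): Q x + c + A^T lambda = 0.
Primal feasibility: A x = b.

This gives the KKT block system:
  [ Q   A^T ] [ x     ]   [-c ]
  [ A    0  ] [ lambda ] = [ b ]

Solving the linear system:
  x*      = (2.1818, -1.8182)
  lambda* = (4.3636)
  f(x*)   = 13.8182

x* = (2.1818, -1.8182), lambda* = (4.3636)


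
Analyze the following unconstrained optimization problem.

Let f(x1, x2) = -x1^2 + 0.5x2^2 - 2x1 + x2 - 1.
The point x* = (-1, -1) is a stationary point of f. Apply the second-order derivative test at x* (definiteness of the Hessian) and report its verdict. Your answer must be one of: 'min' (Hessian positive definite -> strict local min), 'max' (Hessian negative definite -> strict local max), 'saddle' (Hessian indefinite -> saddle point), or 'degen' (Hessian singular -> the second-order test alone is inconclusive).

Compute the Hessian H = grad^2 f:
  H = [[-2, 0], [0, 1]]
Verify stationarity: grad f(x*) = H x* + g = (0, 0).
Eigenvalues of H: -2, 1.
Eigenvalues have mixed signs, so H is indefinite -> x* is a saddle point.

saddle


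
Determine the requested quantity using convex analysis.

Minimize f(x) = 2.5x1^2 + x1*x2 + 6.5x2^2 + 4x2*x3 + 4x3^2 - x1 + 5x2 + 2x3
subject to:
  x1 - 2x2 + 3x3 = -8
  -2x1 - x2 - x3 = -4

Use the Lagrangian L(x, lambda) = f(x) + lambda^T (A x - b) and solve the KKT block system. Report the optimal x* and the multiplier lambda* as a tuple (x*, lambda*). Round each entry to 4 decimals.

Form the Lagrangian:
  L(x, lambda) = (1/2) x^T Q x + c^T x + lambda^T (A x - b)
Stationarity (grad_x L = 0): Q x + c + A^T lambda = 0.
Primal feasibility: A x = b.

This gives the KKT block system:
  [ Q   A^T ] [ x     ]   [-c ]
  [ A    0  ] [ lambda ] = [ b ]

Solving the linear system:
  x*      = (2.25, 1.75, -2.25)
  lambda* = (6, 9)
  f(x*)   = 43

x* = (2.25, 1.75, -2.25), lambda* = (6, 9)


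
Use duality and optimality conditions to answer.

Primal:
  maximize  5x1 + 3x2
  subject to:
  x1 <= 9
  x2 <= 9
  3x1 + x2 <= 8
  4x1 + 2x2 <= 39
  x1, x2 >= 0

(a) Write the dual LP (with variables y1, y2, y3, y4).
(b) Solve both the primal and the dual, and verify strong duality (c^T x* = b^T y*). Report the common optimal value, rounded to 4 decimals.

The standard primal-dual pair for 'max c^T x s.t. A x <= b, x >= 0' is:
  Dual:  min b^T y  s.t.  A^T y >= c,  y >= 0.

So the dual LP is:
  minimize  9y1 + 9y2 + 8y3 + 39y4
  subject to:
    y1 + 3y3 + 4y4 >= 5
    y2 + y3 + 2y4 >= 3
    y1, y2, y3, y4 >= 0

Solving the primal: x* = (0, 8).
  primal value c^T x* = 24.
Solving the dual: y* = (0, 0, 3, 0).
  dual value b^T y* = 24.
Strong duality: c^T x* = b^T y*. Confirmed.

24


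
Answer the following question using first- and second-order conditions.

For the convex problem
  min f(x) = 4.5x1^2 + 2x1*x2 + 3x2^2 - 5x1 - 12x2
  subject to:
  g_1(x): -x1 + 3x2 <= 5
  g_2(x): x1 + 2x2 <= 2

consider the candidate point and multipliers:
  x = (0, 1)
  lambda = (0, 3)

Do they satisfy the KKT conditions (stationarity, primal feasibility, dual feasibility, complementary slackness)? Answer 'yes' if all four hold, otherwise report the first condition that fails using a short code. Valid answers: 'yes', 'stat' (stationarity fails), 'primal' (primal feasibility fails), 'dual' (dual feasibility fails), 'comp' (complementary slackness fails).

Gradient of f: grad f(x) = Q x + c = (-3, -6)
Constraint values g_i(x) = a_i^T x - b_i:
  g_1((0, 1)) = -2
  g_2((0, 1)) = 0
Stationarity residual: grad f(x) + sum_i lambda_i a_i = (0, 0)
  -> stationarity OK
Primal feasibility (all g_i <= 0): OK
Dual feasibility (all lambda_i >= 0): OK
Complementary slackness (lambda_i * g_i(x) = 0 for all i): OK

Verdict: yes, KKT holds.

yes


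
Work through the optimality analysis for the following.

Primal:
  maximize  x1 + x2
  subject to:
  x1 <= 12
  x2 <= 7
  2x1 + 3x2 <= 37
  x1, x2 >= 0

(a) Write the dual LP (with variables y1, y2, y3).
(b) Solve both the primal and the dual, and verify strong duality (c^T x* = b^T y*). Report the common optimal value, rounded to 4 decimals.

The standard primal-dual pair for 'max c^T x s.t. A x <= b, x >= 0' is:
  Dual:  min b^T y  s.t.  A^T y >= c,  y >= 0.

So the dual LP is:
  minimize  12y1 + 7y2 + 37y3
  subject to:
    y1 + 2y3 >= 1
    y2 + 3y3 >= 1
    y1, y2, y3 >= 0

Solving the primal: x* = (12, 4.3333).
  primal value c^T x* = 16.3333.
Solving the dual: y* = (0.3333, 0, 0.3333).
  dual value b^T y* = 16.3333.
Strong duality: c^T x* = b^T y*. Confirmed.

16.3333


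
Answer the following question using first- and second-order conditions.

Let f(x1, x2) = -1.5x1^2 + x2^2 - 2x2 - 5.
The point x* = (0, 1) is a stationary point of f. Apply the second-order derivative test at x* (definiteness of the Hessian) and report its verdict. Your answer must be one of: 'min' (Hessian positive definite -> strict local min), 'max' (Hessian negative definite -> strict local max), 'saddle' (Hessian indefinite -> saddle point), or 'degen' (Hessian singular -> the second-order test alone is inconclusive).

Compute the Hessian H = grad^2 f:
  H = [[-3, 0], [0, 2]]
Verify stationarity: grad f(x*) = H x* + g = (0, 0).
Eigenvalues of H: -3, 2.
Eigenvalues have mixed signs, so H is indefinite -> x* is a saddle point.

saddle


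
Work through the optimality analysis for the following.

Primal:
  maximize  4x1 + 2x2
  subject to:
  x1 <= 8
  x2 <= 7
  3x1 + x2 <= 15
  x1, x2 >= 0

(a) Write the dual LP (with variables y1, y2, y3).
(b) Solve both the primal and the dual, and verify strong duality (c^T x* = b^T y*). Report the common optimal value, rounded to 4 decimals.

The standard primal-dual pair for 'max c^T x s.t. A x <= b, x >= 0' is:
  Dual:  min b^T y  s.t.  A^T y >= c,  y >= 0.

So the dual LP is:
  minimize  8y1 + 7y2 + 15y3
  subject to:
    y1 + 3y3 >= 4
    y2 + y3 >= 2
    y1, y2, y3 >= 0

Solving the primal: x* = (2.6667, 7).
  primal value c^T x* = 24.6667.
Solving the dual: y* = (0, 0.6667, 1.3333).
  dual value b^T y* = 24.6667.
Strong duality: c^T x* = b^T y*. Confirmed.

24.6667


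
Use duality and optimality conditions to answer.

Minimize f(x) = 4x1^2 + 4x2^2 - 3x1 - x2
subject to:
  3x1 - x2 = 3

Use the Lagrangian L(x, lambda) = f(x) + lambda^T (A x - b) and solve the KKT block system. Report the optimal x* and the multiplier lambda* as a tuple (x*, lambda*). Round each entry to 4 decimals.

Form the Lagrangian:
  L(x, lambda) = (1/2) x^T Q x + c^T x + lambda^T (A x - b)
Stationarity (grad_x L = 0): Q x + c + A^T lambda = 0.
Primal feasibility: A x = b.

This gives the KKT block system:
  [ Q   A^T ] [ x     ]   [-c ]
  [ A    0  ] [ lambda ] = [ b ]

Solving the linear system:
  x*      = (0.975, -0.075)
  lambda* = (-1.6)
  f(x*)   = 0.975

x* = (0.975, -0.075), lambda* = (-1.6)


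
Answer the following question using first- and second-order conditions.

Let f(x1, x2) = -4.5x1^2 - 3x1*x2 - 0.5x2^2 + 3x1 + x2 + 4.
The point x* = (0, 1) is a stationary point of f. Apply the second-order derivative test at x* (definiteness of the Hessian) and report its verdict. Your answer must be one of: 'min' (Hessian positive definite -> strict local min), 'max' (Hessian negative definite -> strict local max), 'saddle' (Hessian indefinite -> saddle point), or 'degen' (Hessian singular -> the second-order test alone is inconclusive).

Compute the Hessian H = grad^2 f:
  H = [[-9, -3], [-3, -1]]
Verify stationarity: grad f(x*) = H x* + g = (0, 0).
Eigenvalues of H: -10, 0.
H has a zero eigenvalue (singular; negative semidefinite but not definite), so H is neither positive definite, negative definite, nor indefinite. The second-order test alone is inconclusive -> degen.
(Indeed, f is constant along the null direction of H through x*, so x* is not a strict local extremum.)

degen


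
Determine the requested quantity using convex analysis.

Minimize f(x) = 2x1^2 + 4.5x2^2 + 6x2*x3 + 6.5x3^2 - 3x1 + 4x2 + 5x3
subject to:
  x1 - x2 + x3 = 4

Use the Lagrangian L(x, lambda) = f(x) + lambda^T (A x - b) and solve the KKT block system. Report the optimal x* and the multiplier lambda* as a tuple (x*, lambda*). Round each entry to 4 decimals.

Form the Lagrangian:
  L(x, lambda) = (1/2) x^T Q x + c^T x + lambda^T (A x - b)
Stationarity (grad_x L = 0): Q x + c + A^T lambda = 0.
Primal feasibility: A x = b.

This gives the KKT block system:
  [ Q   A^T ] [ x     ]   [-c ]
  [ A    0  ] [ lambda ] = [ b ]

Solving the linear system:
  x*      = (1.9585, -1.4055, 0.6359)
  lambda* = (-4.8341)
  f(x*)   = 5.5092

x* = (1.9585, -1.4055, 0.6359), lambda* = (-4.8341)


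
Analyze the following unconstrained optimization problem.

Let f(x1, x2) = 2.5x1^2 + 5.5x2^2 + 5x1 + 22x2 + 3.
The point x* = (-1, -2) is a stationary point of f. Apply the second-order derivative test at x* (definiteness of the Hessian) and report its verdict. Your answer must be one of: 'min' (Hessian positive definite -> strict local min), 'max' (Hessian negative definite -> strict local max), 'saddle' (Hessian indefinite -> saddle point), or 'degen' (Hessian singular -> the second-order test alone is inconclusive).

Compute the Hessian H = grad^2 f:
  H = [[5, 0], [0, 11]]
Verify stationarity: grad f(x*) = H x* + g = (0, 0).
Eigenvalues of H: 5, 11.
Both eigenvalues > 0, so H is positive definite -> x* is a strict local min.

min


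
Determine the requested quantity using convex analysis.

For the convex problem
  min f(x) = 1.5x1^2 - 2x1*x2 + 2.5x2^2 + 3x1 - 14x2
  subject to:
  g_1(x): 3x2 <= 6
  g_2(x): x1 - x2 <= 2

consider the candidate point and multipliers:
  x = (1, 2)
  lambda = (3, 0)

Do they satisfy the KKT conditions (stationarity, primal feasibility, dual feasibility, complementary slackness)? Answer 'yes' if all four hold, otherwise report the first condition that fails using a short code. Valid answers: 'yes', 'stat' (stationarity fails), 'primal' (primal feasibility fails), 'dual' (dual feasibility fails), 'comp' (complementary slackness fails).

Gradient of f: grad f(x) = Q x + c = (2, -6)
Constraint values g_i(x) = a_i^T x - b_i:
  g_1((1, 2)) = 0
  g_2((1, 2)) = -3
Stationarity residual: grad f(x) + sum_i lambda_i a_i = (2, 3)
  -> stationarity FAILS
Primal feasibility (all g_i <= 0): OK
Dual feasibility (all lambda_i >= 0): OK
Complementary slackness (lambda_i * g_i(x) = 0 for all i): OK

Verdict: the first failing condition is stationarity -> stat.

stat


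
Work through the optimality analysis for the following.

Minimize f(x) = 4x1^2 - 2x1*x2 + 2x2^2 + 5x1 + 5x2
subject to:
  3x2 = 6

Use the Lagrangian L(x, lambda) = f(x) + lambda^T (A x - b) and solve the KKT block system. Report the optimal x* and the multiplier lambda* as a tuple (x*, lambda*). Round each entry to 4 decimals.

Form the Lagrangian:
  L(x, lambda) = (1/2) x^T Q x + c^T x + lambda^T (A x - b)
Stationarity (grad_x L = 0): Q x + c + A^T lambda = 0.
Primal feasibility: A x = b.

This gives the KKT block system:
  [ Q   A^T ] [ x     ]   [-c ]
  [ A    0  ] [ lambda ] = [ b ]

Solving the linear system:
  x*      = (-0.125, 2)
  lambda* = (-4.4167)
  f(x*)   = 17.9375

x* = (-0.125, 2), lambda* = (-4.4167)


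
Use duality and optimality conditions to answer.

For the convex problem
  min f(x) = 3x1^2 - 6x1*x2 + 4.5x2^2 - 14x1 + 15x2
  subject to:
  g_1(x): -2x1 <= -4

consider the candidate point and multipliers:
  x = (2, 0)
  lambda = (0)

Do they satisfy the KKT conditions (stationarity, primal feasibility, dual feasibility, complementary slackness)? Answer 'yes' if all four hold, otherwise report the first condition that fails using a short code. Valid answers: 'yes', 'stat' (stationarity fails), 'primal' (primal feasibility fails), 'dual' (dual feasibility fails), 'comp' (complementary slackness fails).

Gradient of f: grad f(x) = Q x + c = (-2, 3)
Constraint values g_i(x) = a_i^T x - b_i:
  g_1((2, 0)) = 0
Stationarity residual: grad f(x) + sum_i lambda_i a_i = (-2, 3)
  -> stationarity FAILS
Primal feasibility (all g_i <= 0): OK
Dual feasibility (all lambda_i >= 0): OK
Complementary slackness (lambda_i * g_i(x) = 0 for all i): OK

Verdict: the first failing condition is stationarity -> stat.

stat


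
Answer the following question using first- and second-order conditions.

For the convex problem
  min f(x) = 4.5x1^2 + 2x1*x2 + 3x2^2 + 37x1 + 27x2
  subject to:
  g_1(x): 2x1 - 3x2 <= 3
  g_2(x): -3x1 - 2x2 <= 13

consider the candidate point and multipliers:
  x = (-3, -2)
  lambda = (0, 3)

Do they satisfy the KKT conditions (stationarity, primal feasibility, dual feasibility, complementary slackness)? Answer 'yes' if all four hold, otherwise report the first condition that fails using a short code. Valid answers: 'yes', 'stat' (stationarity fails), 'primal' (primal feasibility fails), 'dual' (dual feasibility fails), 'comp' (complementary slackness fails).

Gradient of f: grad f(x) = Q x + c = (6, 9)
Constraint values g_i(x) = a_i^T x - b_i:
  g_1((-3, -2)) = -3
  g_2((-3, -2)) = 0
Stationarity residual: grad f(x) + sum_i lambda_i a_i = (-3, 3)
  -> stationarity FAILS
Primal feasibility (all g_i <= 0): OK
Dual feasibility (all lambda_i >= 0): OK
Complementary slackness (lambda_i * g_i(x) = 0 for all i): OK

Verdict: the first failing condition is stationarity -> stat.

stat


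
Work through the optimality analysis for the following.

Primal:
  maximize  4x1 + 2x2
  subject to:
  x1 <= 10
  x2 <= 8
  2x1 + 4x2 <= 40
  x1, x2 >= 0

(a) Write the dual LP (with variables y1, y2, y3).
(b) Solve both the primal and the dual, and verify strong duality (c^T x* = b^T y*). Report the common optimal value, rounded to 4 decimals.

The standard primal-dual pair for 'max c^T x s.t. A x <= b, x >= 0' is:
  Dual:  min b^T y  s.t.  A^T y >= c,  y >= 0.

So the dual LP is:
  minimize  10y1 + 8y2 + 40y3
  subject to:
    y1 + 2y3 >= 4
    y2 + 4y3 >= 2
    y1, y2, y3 >= 0

Solving the primal: x* = (10, 5).
  primal value c^T x* = 50.
Solving the dual: y* = (3, 0, 0.5).
  dual value b^T y* = 50.
Strong duality: c^T x* = b^T y*. Confirmed.

50


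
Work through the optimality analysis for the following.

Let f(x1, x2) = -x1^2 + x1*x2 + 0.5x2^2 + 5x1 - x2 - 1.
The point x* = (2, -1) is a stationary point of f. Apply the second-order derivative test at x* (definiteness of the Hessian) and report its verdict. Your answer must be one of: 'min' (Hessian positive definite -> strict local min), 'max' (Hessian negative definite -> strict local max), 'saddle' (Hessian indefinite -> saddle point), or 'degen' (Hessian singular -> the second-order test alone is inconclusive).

Compute the Hessian H = grad^2 f:
  H = [[-2, 1], [1, 1]]
Verify stationarity: grad f(x*) = H x* + g = (0, 0).
Eigenvalues of H: -2.3028, 1.3028.
Eigenvalues have mixed signs, so H is indefinite -> x* is a saddle point.

saddle


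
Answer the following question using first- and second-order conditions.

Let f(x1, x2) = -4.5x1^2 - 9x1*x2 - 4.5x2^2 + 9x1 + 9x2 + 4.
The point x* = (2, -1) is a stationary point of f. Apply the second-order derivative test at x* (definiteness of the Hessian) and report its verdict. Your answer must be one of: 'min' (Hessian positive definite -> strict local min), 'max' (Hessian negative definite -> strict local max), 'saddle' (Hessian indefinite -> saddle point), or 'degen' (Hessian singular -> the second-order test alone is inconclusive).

Compute the Hessian H = grad^2 f:
  H = [[-9, -9], [-9, -9]]
Verify stationarity: grad f(x*) = H x* + g = (0, 0).
Eigenvalues of H: -18, 0.
H has a zero eigenvalue (singular; negative semidefinite but not definite), so H is neither positive definite, negative definite, nor indefinite. The second-order test alone is inconclusive -> degen.
(Indeed, f is constant along the null direction of H through x*, so x* is not a strict local extremum.)

degen


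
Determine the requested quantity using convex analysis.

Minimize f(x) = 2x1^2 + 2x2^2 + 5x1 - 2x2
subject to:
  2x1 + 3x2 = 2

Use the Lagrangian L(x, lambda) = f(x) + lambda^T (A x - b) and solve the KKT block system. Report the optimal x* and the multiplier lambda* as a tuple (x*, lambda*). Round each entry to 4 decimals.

Form the Lagrangian:
  L(x, lambda) = (1/2) x^T Q x + c^T x + lambda^T (A x - b)
Stationarity (grad_x L = 0): Q x + c + A^T lambda = 0.
Primal feasibility: A x = b.

This gives the KKT block system:
  [ Q   A^T ] [ x     ]   [-c ]
  [ A    0  ] [ lambda ] = [ b ]

Solving the linear system:
  x*      = (-0.7885, 1.1923)
  lambda* = (-0.9231)
  f(x*)   = -2.2404

x* = (-0.7885, 1.1923), lambda* = (-0.9231)


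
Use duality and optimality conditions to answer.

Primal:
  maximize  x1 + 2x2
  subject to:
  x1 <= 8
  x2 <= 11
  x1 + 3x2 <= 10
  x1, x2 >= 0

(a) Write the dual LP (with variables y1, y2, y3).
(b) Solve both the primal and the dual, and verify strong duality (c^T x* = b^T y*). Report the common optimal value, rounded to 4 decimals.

The standard primal-dual pair for 'max c^T x s.t. A x <= b, x >= 0' is:
  Dual:  min b^T y  s.t.  A^T y >= c,  y >= 0.

So the dual LP is:
  minimize  8y1 + 11y2 + 10y3
  subject to:
    y1 + y3 >= 1
    y2 + 3y3 >= 2
    y1, y2, y3 >= 0

Solving the primal: x* = (8, 0.6667).
  primal value c^T x* = 9.3333.
Solving the dual: y* = (0.3333, 0, 0.6667).
  dual value b^T y* = 9.3333.
Strong duality: c^T x* = b^T y*. Confirmed.

9.3333


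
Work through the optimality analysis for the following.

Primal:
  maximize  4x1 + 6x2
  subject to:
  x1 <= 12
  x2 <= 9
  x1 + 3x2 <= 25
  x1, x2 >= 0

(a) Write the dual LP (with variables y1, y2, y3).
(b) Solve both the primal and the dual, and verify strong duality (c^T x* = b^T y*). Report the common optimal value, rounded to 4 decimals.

The standard primal-dual pair for 'max c^T x s.t. A x <= b, x >= 0' is:
  Dual:  min b^T y  s.t.  A^T y >= c,  y >= 0.

So the dual LP is:
  minimize  12y1 + 9y2 + 25y3
  subject to:
    y1 + y3 >= 4
    y2 + 3y3 >= 6
    y1, y2, y3 >= 0

Solving the primal: x* = (12, 4.3333).
  primal value c^T x* = 74.
Solving the dual: y* = (2, 0, 2).
  dual value b^T y* = 74.
Strong duality: c^T x* = b^T y*. Confirmed.

74


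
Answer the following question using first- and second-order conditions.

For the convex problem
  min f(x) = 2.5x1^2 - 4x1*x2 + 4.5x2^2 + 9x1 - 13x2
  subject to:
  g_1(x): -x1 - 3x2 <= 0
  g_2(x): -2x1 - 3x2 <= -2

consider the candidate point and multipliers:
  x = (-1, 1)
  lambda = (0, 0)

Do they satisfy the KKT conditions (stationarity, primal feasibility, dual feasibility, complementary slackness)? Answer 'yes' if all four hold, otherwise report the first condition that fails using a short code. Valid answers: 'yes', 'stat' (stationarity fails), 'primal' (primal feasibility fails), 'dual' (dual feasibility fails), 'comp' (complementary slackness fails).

Gradient of f: grad f(x) = Q x + c = (0, 0)
Constraint values g_i(x) = a_i^T x - b_i:
  g_1((-1, 1)) = -2
  g_2((-1, 1)) = 1
Stationarity residual: grad f(x) + sum_i lambda_i a_i = (0, 0)
  -> stationarity OK
Primal feasibility (all g_i <= 0): FAILS
Dual feasibility (all lambda_i >= 0): OK
Complementary slackness (lambda_i * g_i(x) = 0 for all i): OK

Verdict: the first failing condition is primal_feasibility -> primal.

primal


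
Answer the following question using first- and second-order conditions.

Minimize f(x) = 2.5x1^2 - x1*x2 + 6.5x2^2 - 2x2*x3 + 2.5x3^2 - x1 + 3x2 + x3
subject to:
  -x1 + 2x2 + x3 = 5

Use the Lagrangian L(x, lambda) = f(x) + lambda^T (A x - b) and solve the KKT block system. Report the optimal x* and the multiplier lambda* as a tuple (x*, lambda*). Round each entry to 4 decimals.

Form the Lagrangian:
  L(x, lambda) = (1/2) x^T Q x + c^T x + lambda^T (A x - b)
Stationarity (grad_x L = 0): Q x + c + A^T lambda = 0.
Primal feasibility: A x = b.

This gives the KKT block system:
  [ Q   A^T ] [ x     ]   [-c ]
  [ A    0  ] [ lambda ] = [ b ]

Solving the linear system:
  x*      = (-1.0705, 1.0996, 1.7303)
  lambda* = (-7.4523)
  f(x*)   = 21.6805

x* = (-1.0705, 1.0996, 1.7303), lambda* = (-7.4523)


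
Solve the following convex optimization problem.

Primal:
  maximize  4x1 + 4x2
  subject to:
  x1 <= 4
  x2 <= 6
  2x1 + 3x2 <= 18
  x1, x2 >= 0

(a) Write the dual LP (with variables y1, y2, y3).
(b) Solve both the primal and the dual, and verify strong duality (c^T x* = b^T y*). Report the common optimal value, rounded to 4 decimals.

The standard primal-dual pair for 'max c^T x s.t. A x <= b, x >= 0' is:
  Dual:  min b^T y  s.t.  A^T y >= c,  y >= 0.

So the dual LP is:
  minimize  4y1 + 6y2 + 18y3
  subject to:
    y1 + 2y3 >= 4
    y2 + 3y3 >= 4
    y1, y2, y3 >= 0

Solving the primal: x* = (4, 3.3333).
  primal value c^T x* = 29.3333.
Solving the dual: y* = (1.3333, 0, 1.3333).
  dual value b^T y* = 29.3333.
Strong duality: c^T x* = b^T y*. Confirmed.

29.3333


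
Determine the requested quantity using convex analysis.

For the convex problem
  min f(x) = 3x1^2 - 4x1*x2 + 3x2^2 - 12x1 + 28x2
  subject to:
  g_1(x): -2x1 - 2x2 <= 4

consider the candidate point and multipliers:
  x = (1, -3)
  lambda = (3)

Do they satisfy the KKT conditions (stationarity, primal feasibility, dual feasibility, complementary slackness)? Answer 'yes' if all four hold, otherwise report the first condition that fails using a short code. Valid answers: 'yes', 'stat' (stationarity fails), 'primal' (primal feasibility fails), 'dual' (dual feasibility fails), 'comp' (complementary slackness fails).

Gradient of f: grad f(x) = Q x + c = (6, 6)
Constraint values g_i(x) = a_i^T x - b_i:
  g_1((1, -3)) = 0
Stationarity residual: grad f(x) + sum_i lambda_i a_i = (0, 0)
  -> stationarity OK
Primal feasibility (all g_i <= 0): OK
Dual feasibility (all lambda_i >= 0): OK
Complementary slackness (lambda_i * g_i(x) = 0 for all i): OK

Verdict: yes, KKT holds.

yes


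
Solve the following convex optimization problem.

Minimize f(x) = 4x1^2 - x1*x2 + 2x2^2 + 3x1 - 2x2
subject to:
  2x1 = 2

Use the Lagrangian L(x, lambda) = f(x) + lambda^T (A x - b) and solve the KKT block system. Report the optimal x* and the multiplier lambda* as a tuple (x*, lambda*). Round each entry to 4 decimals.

Form the Lagrangian:
  L(x, lambda) = (1/2) x^T Q x + c^T x + lambda^T (A x - b)
Stationarity (grad_x L = 0): Q x + c + A^T lambda = 0.
Primal feasibility: A x = b.

This gives the KKT block system:
  [ Q   A^T ] [ x     ]   [-c ]
  [ A    0  ] [ lambda ] = [ b ]

Solving the linear system:
  x*      = (1, 0.75)
  lambda* = (-5.125)
  f(x*)   = 5.875

x* = (1, 0.75), lambda* = (-5.125)


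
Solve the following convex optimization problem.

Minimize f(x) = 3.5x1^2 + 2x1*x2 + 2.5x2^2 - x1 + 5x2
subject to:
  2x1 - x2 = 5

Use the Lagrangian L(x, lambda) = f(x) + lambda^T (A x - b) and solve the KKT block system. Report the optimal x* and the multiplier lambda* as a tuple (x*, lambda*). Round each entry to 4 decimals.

Form the Lagrangian:
  L(x, lambda) = (1/2) x^T Q x + c^T x + lambda^T (A x - b)
Stationarity (grad_x L = 0): Q x + c + A^T lambda = 0.
Primal feasibility: A x = b.

This gives the KKT block system:
  [ Q   A^T ] [ x     ]   [-c ]
  [ A    0  ] [ lambda ] = [ b ]

Solving the linear system:
  x*      = (1.4571, -2.0857)
  lambda* = (-2.5143)
  f(x*)   = 0.3429

x* = (1.4571, -2.0857), lambda* = (-2.5143)


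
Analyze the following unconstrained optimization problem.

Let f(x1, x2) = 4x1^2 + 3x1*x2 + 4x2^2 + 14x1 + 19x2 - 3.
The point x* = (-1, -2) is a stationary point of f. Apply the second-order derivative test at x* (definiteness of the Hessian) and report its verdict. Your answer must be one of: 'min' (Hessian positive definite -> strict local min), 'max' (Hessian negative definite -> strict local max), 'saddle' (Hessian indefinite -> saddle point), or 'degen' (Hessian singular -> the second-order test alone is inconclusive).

Compute the Hessian H = grad^2 f:
  H = [[8, 3], [3, 8]]
Verify stationarity: grad f(x*) = H x* + g = (0, 0).
Eigenvalues of H: 5, 11.
Both eigenvalues > 0, so H is positive definite -> x* is a strict local min.

min


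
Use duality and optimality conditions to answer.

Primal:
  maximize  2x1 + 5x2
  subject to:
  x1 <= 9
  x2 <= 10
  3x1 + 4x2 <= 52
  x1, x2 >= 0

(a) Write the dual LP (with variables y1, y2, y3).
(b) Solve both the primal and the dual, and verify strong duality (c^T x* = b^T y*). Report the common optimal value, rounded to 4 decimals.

The standard primal-dual pair for 'max c^T x s.t. A x <= b, x >= 0' is:
  Dual:  min b^T y  s.t.  A^T y >= c,  y >= 0.

So the dual LP is:
  minimize  9y1 + 10y2 + 52y3
  subject to:
    y1 + 3y3 >= 2
    y2 + 4y3 >= 5
    y1, y2, y3 >= 0

Solving the primal: x* = (4, 10).
  primal value c^T x* = 58.
Solving the dual: y* = (0, 2.3333, 0.6667).
  dual value b^T y* = 58.
Strong duality: c^T x* = b^T y*. Confirmed.

58


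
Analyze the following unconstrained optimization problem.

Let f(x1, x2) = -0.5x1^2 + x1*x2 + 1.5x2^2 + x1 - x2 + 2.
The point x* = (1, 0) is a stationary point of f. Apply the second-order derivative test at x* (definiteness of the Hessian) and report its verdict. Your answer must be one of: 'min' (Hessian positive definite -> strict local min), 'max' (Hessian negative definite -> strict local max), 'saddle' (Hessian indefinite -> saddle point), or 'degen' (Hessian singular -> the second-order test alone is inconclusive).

Compute the Hessian H = grad^2 f:
  H = [[-1, 1], [1, 3]]
Verify stationarity: grad f(x*) = H x* + g = (0, 0).
Eigenvalues of H: -1.2361, 3.2361.
Eigenvalues have mixed signs, so H is indefinite -> x* is a saddle point.

saddle


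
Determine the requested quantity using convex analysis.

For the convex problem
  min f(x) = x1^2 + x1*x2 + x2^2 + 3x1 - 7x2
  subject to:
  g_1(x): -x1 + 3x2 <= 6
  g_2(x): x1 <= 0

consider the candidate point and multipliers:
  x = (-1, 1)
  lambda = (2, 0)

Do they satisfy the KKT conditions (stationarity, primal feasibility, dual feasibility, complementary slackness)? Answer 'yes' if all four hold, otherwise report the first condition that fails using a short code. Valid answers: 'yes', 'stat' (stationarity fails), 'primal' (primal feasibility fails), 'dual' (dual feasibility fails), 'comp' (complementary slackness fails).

Gradient of f: grad f(x) = Q x + c = (2, -6)
Constraint values g_i(x) = a_i^T x - b_i:
  g_1((-1, 1)) = -2
  g_2((-1, 1)) = -1
Stationarity residual: grad f(x) + sum_i lambda_i a_i = (0, 0)
  -> stationarity OK
Primal feasibility (all g_i <= 0): OK
Dual feasibility (all lambda_i >= 0): OK
Complementary slackness (lambda_i * g_i(x) = 0 for all i): FAILS

Verdict: the first failing condition is complementary_slackness -> comp.

comp


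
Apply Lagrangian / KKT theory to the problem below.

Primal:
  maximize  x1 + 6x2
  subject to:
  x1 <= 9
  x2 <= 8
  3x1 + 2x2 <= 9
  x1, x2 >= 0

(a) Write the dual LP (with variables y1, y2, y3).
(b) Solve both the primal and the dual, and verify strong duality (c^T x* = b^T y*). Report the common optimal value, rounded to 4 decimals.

The standard primal-dual pair for 'max c^T x s.t. A x <= b, x >= 0' is:
  Dual:  min b^T y  s.t.  A^T y >= c,  y >= 0.

So the dual LP is:
  minimize  9y1 + 8y2 + 9y3
  subject to:
    y1 + 3y3 >= 1
    y2 + 2y3 >= 6
    y1, y2, y3 >= 0

Solving the primal: x* = (0, 4.5).
  primal value c^T x* = 27.
Solving the dual: y* = (0, 0, 3).
  dual value b^T y* = 27.
Strong duality: c^T x* = b^T y*. Confirmed.

27


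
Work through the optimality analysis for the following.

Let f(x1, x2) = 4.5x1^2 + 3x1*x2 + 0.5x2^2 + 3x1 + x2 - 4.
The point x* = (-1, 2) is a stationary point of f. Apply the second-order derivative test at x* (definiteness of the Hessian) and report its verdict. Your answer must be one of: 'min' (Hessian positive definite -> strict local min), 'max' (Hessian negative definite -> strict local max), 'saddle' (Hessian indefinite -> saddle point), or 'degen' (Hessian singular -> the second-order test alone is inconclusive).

Compute the Hessian H = grad^2 f:
  H = [[9, 3], [3, 1]]
Verify stationarity: grad f(x*) = H x* + g = (0, 0).
Eigenvalues of H: 0, 10.
H has a zero eigenvalue (singular; positive semidefinite but not definite), so H is neither positive definite, negative definite, nor indefinite. The second-order test alone is inconclusive -> degen.
(Indeed, f is constant along the null direction of H through x*, so x* is not a strict local extremum.)

degen


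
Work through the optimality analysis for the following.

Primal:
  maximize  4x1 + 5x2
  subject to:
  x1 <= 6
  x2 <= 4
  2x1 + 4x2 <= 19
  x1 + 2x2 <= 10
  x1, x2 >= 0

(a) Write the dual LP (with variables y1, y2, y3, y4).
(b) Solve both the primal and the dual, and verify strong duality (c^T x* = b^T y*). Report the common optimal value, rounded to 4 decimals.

The standard primal-dual pair for 'max c^T x s.t. A x <= b, x >= 0' is:
  Dual:  min b^T y  s.t.  A^T y >= c,  y >= 0.

So the dual LP is:
  minimize  6y1 + 4y2 + 19y3 + 10y4
  subject to:
    y1 + 2y3 + y4 >= 4
    y2 + 4y3 + 2y4 >= 5
    y1, y2, y3, y4 >= 0

Solving the primal: x* = (6, 1.75).
  primal value c^T x* = 32.75.
Solving the dual: y* = (1.5, 0, 1.25, 0).
  dual value b^T y* = 32.75.
Strong duality: c^T x* = b^T y*. Confirmed.

32.75
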